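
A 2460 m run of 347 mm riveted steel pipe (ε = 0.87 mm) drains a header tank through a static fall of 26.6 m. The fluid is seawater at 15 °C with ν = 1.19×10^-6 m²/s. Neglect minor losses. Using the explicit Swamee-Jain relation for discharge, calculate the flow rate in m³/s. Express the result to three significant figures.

Q ≈ 0.162 m³/s

Swamee-Jain (Type II): Q = -0.965·√(gD⁵h_f/L)·ln[ε/(3.7D) + √(3.17ν²L/(gD³h_f))]
√(gD⁵h_f/L) = √(9.81·0.347⁵·26.6/2460) = 0.02310
ε/(3.7D) = 6.78×10^-4; √(3.17ν²L/(gD³h_f)) = 3.18×10^-5
Q = -0.965·0.02310·ln(7.094×10^-4) = 0.1616 m³/s
Check: V = 1.71 m/s, Re = 4.98×10^5, f = 0.02532, h_f = 26.7 m ≈ 26.6 m ✓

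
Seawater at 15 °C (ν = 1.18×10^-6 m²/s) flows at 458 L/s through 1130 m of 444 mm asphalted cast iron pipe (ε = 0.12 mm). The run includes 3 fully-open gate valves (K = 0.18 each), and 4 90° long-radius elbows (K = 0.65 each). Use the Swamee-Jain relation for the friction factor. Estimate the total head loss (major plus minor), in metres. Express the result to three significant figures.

V = 4Q/(πD²) = 2.958 m/s; V²/2g = 0.4460 m
Re = 1.11×10^6, ε/D = 2.70×10^-4 → f = 0.01541 (Swamee-Jain)
Major: h_f = f(L/D)·V²/2g = 0.01541·2545·0.4460 = 17.49 m
Minor: ΣK = 3.14; h_m = ΣK·V²/2g = 1.400 m
Total H_L = 17.49 + 1.400 = 18.89 m

H_L ≈ 18.9 m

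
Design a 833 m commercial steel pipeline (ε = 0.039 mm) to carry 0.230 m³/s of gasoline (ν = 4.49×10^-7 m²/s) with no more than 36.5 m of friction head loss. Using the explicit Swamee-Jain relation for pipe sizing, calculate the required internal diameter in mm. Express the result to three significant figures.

D ≈ 269 mm

Swamee-Jain (Type III): D = 0.66·[ε^1.25·(LQ²/(gh_f))^4.75 + ν·Q^9.4·(L/(gh_f))^5.2]^0.04
LQ²/(gh_f) = 0.1231; L/(gh_f) = 2.326
Term 1 = ε^1.25·(…)^4.75 = 1.47×10^-10; Term 2 = ν·Q^9.4·(…)^5.2 = 3.62×10^-11
D = 0.66·(1.47×10^-10 + 3.62×10^-11)^0.04 = 0.2692 m = 269 mm
Check: V = 4.04 m/s, Re = 2.42×10^6, f = 0.01348, h_f = 34.7 m ≈ 36.5 m ✓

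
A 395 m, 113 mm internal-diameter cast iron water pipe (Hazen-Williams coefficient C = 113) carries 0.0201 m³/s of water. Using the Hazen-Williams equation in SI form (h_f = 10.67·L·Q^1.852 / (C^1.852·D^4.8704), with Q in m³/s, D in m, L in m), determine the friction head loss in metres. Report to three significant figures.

h_f = 10.67·395·0.0201^1.852 / (113^1.852·0.113^4.8704) = 19.58 m

h_f ≈ 19.6 m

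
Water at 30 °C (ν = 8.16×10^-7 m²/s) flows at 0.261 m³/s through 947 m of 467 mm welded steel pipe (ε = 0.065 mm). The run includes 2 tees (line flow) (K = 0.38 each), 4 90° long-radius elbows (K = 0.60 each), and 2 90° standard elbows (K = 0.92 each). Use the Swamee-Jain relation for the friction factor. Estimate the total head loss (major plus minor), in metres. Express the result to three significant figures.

H_L ≈ 4.00 m

V = 4Q/(πD²) = 1.524 m/s; V²/2g = 0.1183 m
Re = 8.72×10^5, ε/D = 1.39×10^-4 → f = 0.01419 (Swamee-Jain)
Major: h_f = f(L/D)·V²/2g = 0.01419·2028·0.1183 = 3.405 m
Minor: ΣK = 5.00; h_m = ΣK·V²/2g = 0.5917 m
Total H_L = 3.405 + 0.5917 = 3.997 m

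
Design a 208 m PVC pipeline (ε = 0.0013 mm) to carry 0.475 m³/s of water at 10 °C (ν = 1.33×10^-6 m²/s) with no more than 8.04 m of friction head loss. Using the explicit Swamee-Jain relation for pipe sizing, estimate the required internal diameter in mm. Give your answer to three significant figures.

D ≈ 356 mm

Swamee-Jain (Type III): D = 0.66·[ε^1.25·(LQ²/(gh_f))^4.75 + ν·Q^9.4·(L/(gh_f))^5.2]^0.04
LQ²/(gh_f) = 0.5950; L/(gh_f) = 2.637
Term 1 = ε^1.25·(…)^4.75 = 3.73×10^-9; Term 2 = ν·Q^9.4·(…)^5.2 = 1.88×10^-7
D = 0.66·(3.73×10^-9 + 1.88×10^-7)^0.04 = 0.3555 m = 356 mm
Check: V = 4.78 m/s, Re = 1.28×10^6, f = 0.01125, h_f = 7.68 m ≈ 8.04 m ✓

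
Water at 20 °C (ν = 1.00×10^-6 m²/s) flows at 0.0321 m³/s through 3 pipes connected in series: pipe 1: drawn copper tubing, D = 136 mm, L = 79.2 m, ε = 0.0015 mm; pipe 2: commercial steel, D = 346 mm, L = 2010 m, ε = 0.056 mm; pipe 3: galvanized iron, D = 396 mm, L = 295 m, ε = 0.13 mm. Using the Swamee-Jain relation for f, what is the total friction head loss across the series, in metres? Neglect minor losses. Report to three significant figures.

Pipe 1: V = 2.210 m/s, Re = 3.01×10^5, ε/D = 1.10×10^-5, f = 0.01450, h_1 = f(L/D)V²/2g = 2.101 m
Pipe 2: V = 0.3414 m/s, Re = 1.18×10^5, ε/D = 1.62×10^-4, f = 0.01827, h_2 = f(L/D)V²/2g = 0.6305 m
Pipe 3: V = 0.2606 m/s, Re = 1.03×10^5, ε/D = 3.28×10^-4, f = 0.01954, h_3 = f(L/D)V²/2g = 0.05041 m
Series → Q common, losses add: H = Σh = 2.782 m

H ≈ 2.78 m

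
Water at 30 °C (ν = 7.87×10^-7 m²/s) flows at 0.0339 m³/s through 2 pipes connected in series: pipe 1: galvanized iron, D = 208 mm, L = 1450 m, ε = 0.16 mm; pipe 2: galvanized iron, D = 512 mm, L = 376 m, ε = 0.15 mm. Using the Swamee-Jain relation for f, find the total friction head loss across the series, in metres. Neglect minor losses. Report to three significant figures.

Pipe 1: V = 0.9977 m/s, Re = 2.64×10^5, ε/D = 7.69×10^-4, f = 0.01987, h_1 = f(L/D)V²/2g = 7.027 m
Pipe 2: V = 0.1647 m/s, Re = 1.07×10^5, ε/D = 2.93×10^-4, f = 0.01926, h_2 = f(L/D)V²/2g = 0.01955 m
Series → Q common, losses add: H = Σh = 7.047 m

H ≈ 7.05 m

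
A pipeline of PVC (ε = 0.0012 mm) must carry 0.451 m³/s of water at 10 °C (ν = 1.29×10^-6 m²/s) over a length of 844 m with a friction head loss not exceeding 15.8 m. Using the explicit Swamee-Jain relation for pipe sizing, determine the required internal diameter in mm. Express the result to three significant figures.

D ≈ 405 mm

Swamee-Jain (Type III): D = 0.66·[ε^1.25·(LQ²/(gh_f))^4.75 + ν·Q^9.4·(L/(gh_f))^5.2]^0.04
LQ²/(gh_f) = 1.108; L/(gh_f) = 5.445
Term 1 = ε^1.25·(…)^4.75 = 6.45×10^-8; Term 2 = ν·Q^9.4·(…)^5.2 = 4.87×10^-6
D = 0.66·(6.45×10^-8 + 4.87×10^-6)^0.04 = 0.4048 m = 405 mm
Check: V = 3.50 m/s, Re = 1.10×10^6, f = 0.01150, h_f = 15.0 m ≈ 15.8 m ✓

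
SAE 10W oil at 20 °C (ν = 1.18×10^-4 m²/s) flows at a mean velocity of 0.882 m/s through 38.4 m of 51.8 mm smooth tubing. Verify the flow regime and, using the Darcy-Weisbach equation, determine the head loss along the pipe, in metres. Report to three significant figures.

Re = VD/ν = 0.882·0.05180/1.18×10^-4 = 387 → laminar (Re < 2300)
f = 64/Re = 0.1653
h_f = f(L/D)V²/(2g) = 0.1653·(38.4/0.05180)·0.882²/(2·9.81) = 4.859 m

h_f ≈ 4.86 m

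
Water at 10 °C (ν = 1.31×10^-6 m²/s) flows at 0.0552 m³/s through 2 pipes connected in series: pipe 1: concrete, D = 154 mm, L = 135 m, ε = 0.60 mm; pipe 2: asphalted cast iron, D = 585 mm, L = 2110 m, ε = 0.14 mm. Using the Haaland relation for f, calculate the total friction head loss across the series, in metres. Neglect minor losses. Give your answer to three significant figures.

Pipe 1: V = 2.964 m/s, Re = 3.48×10^5, ε/D = 0.00390, f = 0.02855, h_1 = f(L/D)V²/2g = 11.20 m
Pipe 2: V = 0.2054 m/s, Re = 9.17×10^4, ε/D = 2.39×10^-4, f = 0.01919, h_2 = f(L/D)V²/2g = 0.1488 m
Series → Q common, losses add: H = Σh = 11.35 m

H ≈ 11.4 m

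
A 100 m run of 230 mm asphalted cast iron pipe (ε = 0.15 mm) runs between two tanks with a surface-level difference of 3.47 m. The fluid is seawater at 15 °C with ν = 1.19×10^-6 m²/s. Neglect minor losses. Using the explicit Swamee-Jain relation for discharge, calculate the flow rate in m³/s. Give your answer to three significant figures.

Swamee-Jain (Type II): Q = -0.965·√(gD⁵h_f/L)·ln[ε/(3.7D) + √(3.17ν²L/(gD³h_f))]
√(gD⁵h_f/L) = √(9.81·0.230⁵·3.47/100) = 0.01480
ε/(3.7D) = 1.76×10^-4; √(3.17ν²L/(gD³h_f)) = 3.29×10^-5
Q = -0.965·0.01480·ln(2.092×10^-4) = 0.1210 m³/s
Check: V = 2.91 m/s, Re = 5.63×10^5, f = 0.01858, h_f = 3.49 m ≈ 3.47 m ✓

Q ≈ 0.121 m³/s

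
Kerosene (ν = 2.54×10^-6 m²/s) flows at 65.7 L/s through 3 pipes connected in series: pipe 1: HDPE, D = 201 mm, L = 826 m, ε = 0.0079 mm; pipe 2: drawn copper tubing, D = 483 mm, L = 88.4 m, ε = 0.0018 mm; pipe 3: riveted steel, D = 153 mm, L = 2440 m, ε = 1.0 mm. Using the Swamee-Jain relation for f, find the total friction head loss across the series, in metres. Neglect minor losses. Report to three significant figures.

H ≈ 363 m

Pipe 1: V = 2.071 m/s, Re = 1.64×10^5, ε/D = 3.93×10^-5, f = 0.01647, h_1 = f(L/D)V²/2g = 14.79 m
Pipe 2: V = 0.3586 m/s, Re = 6.82×10^4, ε/D = 3.73×10^-6, f = 0.01940, h_2 = f(L/D)V²/2g = 0.02327 m
Pipe 3: V = 3.573 m/s, Re = 2.15×10^5, ε/D = 0.00654, f = 0.03352, h_3 = f(L/D)V²/2g = 347.9 m
Series → Q common, losses add: H = Σh = 362.7 m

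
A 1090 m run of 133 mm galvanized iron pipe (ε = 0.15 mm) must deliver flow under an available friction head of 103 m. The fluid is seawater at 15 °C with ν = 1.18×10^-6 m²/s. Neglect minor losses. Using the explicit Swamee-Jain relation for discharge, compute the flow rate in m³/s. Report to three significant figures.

Swamee-Jain (Type II): Q = -0.965·√(gD⁵h_f/L)·ln[ε/(3.7D) + √(3.17ν²L/(gD³h_f))]
√(gD⁵h_f/L) = √(9.81·0.133⁵·103/1090) = 0.006211
ε/(3.7D) = 3.05×10^-4; √(3.17ν²L/(gD³h_f)) = 4.50×10^-5
Q = -0.965·0.006211·ln(3.498×10^-4) = 0.04770 m³/s
Check: V = 3.43 m/s, Re = 3.87×10^5, f = 0.02106, h_f = 104 m ≈ 103 m ✓

Q ≈ 0.0477 m³/s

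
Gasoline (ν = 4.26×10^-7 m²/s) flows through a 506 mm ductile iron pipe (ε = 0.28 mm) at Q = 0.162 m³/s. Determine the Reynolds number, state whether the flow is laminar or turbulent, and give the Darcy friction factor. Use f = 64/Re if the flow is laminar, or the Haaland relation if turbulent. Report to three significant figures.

Re ≈ 9.57×10^5; turbulent; f ≈ 0.0175

V = 4Q/(πD²) = 0.8056 m/s
Re = VD/ν = 0.8056·0.506/4.26×10^-7 = 9.57×10^5
Re > 4000 → turbulent; ε/D = 5.53×10^-4
Haaland: f = 0.01755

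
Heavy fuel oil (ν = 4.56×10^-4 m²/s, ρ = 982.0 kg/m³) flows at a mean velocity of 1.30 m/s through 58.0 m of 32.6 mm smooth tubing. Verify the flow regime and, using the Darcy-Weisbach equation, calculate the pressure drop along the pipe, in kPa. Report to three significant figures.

Re = VD/ν = 1.30·0.03260/4.56×10^-4 = 92.9 → laminar (Re < 2300)
f = 64/Re = 0.6886
h_f = f(L/D)V²/(2g) = 0.6886·(58.0/0.03260)·1.30²/(2·9.81) = 105.5 m
Δp = ρg·h_f = 982.0·9.81·105.5 = 1017 kPa

Δp ≈ 1020 kPa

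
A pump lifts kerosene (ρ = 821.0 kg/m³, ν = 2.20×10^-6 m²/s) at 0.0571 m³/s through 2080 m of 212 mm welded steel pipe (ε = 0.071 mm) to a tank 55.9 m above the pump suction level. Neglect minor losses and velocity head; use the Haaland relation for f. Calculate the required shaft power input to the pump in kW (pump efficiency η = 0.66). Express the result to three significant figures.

V = 4Q/(πD²) = 1.618 m/s; Re = 1.56×10^5; ε/D = 3.35×10^-4; f = 0.01823
h_f = f(L/D)V²/2g = 23.85 m
Total head H = z + h_f = 55.9 + 23.85 = 79.75 m
P_hyd = ρgQH = 821.0·9.81·0.0571·79.75 = 36.68 kW
P_shaft = P_hyd/η = 36.68/0.66 = 55.57 kW

P_shaft ≈ 55.6 kW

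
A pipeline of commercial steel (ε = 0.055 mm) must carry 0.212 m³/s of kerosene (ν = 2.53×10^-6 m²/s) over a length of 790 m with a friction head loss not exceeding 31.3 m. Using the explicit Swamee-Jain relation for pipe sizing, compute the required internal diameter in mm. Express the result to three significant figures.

Swamee-Jain (Type III): D = 0.66·[ε^1.25·(LQ²/(gh_f))^4.75 + ν·Q^9.4·(L/(gh_f))^5.2]^0.04
LQ²/(gh_f) = 0.1156; L/(gh_f) = 2.573
Term 1 = ε^1.25·(…)^4.75 = 1.68×10^-10; Term 2 = ν·Q^9.4·(…)^5.2 = 1.60×10^-10
D = 0.66·(1.68×10^-10 + 1.60×10^-10)^0.04 = 0.2755 m = 276 mm
Check: V = 3.56 m/s, Re = 3.87×10^5, f = 0.01588, h_f = 29.3 m ≈ 31.3 m ✓

D ≈ 276 mm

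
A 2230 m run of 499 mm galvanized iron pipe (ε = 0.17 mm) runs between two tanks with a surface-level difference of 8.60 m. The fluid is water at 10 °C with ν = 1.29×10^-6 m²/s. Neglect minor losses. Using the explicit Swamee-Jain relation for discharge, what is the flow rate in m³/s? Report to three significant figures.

Q ≈ 0.297 m³/s

Swamee-Jain (Type II): Q = -0.965·√(gD⁵h_f/L)·ln[ε/(3.7D) + √(3.17ν²L/(gD³h_f))]
√(gD⁵h_f/L) = √(9.81·0.499⁵·8.60/2230) = 0.03421
ε/(3.7D) = 9.21×10^-5; √(3.17ν²L/(gD³h_f)) = 3.35×10^-5
Q = -0.965·0.03421·ln(1.256×10^-4) = 0.2966 m³/s
Check: V = 1.52 m/s, Re = 5.87×10^5, f = 0.01653, h_f = 8.66 m ≈ 8.60 m ✓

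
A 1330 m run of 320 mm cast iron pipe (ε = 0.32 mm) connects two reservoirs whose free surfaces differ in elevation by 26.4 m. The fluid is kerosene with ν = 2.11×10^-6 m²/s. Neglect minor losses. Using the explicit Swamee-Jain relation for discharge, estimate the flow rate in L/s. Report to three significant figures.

Swamee-Jain (Type II): Q = -0.965·√(gD⁵h_f/L)·ln[ε/(3.7D) + √(3.17ν²L/(gD³h_f))]
√(gD⁵h_f/L) = √(9.81·0.320⁵·26.4/1330) = 0.02556
ε/(3.7D) = 2.70×10^-4; √(3.17ν²L/(gD³h_f)) = 4.70×10^-5
Q = -0.965·0.02556·ln(3.173×10^-4) = 0.1987 m³/s
Check: V = 2.47 m/s, Re = 3.75×10^5, f = 0.02056, h_f = 26.6 m ≈ 26.4 m ✓

Q ≈ 199 L/s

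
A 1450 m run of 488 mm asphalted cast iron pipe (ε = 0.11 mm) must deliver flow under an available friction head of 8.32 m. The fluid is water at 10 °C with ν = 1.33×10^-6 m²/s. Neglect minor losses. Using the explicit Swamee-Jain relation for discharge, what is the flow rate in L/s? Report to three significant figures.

Swamee-Jain (Type II): Q = -0.965·√(gD⁵h_f/L)·ln[ε/(3.7D) + √(3.17ν²L/(gD³h_f))]
√(gD⁵h_f/L) = √(9.81·0.488⁵·8.32/1450) = 0.03947
ε/(3.7D) = 6.09×10^-5; √(3.17ν²L/(gD³h_f)) = 2.93×10^-5
Q = -0.965·0.03947·ln(9.020×10^-5) = 0.3547 m³/s
Check: V = 1.90 m/s, Re = 6.96×10^5, f = 0.01537, h_f = 8.37 m ≈ 8.32 m ✓

Q ≈ 355 L/s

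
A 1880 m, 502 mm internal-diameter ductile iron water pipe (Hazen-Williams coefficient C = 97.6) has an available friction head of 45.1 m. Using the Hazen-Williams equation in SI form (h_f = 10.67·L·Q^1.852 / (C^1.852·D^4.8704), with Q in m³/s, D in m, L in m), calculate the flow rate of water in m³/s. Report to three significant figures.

Rearranging: Q = [h_f·C^1.852·D^4.8704 / (10.67·L)]^(1/1.852)
Q = [45.1·97.6^1.852·0.502^4.8704 / (10.67·1880)]^0.540 = 0.5922 m³/s

Q ≈ 0.592 m³/s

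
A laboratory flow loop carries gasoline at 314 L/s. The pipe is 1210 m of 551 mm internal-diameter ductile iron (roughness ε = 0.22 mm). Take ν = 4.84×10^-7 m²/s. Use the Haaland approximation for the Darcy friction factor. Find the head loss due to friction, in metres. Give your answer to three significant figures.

h_f ≈ 3.16 m

V = 4Q/(πD²) = 4·0.314/(π·0.551²) = 1.317 m/s
Re = VD/ν = 1.317·0.551/4.84×10^-7 = 1.50×10^6 → turbulent
ε/D = 0.22/551 = 3.99×10^-4
Haaland: f = 0.01627
h_f = f(L/D)V²/(2g) = 0.01627·(1210/0.551)·1.317²/(2·9.81) = 3.158 m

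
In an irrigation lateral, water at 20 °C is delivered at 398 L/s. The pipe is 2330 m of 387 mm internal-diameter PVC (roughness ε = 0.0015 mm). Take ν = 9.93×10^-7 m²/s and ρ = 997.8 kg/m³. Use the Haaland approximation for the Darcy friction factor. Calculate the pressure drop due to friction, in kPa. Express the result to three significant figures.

Δp ≈ 383 kPa

V = 4Q/(πD²) = 4·0.398/(π·0.387²) = 3.384 m/s
Re = VD/ν = 3.384·0.387/9.93×10^-7 = 1.32×10^6 → turbulent
ε/D = 0.0015/387 = 3.88×10^-6
Haaland: f = 0.01114
h_f = f(L/D)V²/(2g) = 0.01114·(2330/0.387)·3.384²/(2·9.81) = 39.15 m
Δp = ρg·h_f = 997.8·9.81·39.15 = 383.2 kPa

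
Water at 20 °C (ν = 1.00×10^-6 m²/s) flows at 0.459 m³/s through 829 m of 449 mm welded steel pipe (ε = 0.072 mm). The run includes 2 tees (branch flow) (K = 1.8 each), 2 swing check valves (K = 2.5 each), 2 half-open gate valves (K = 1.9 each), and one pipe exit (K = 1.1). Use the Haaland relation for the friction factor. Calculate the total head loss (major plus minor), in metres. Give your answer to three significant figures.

H_L ≈ 16.8 m

V = 4Q/(πD²) = 2.899 m/s; V²/2g = 0.4283 m
Re = 1.30×10^6, ε/D = 1.60×10^-4 → f = 0.01393 (Haaland)
Major: h_f = f(L/D)·V²/2g = 0.01393·1846·0.4283 = 11.02 m
Minor: ΣK = 13.5; h_m = ΣK·V²/2g = 5.782 m
Total H_L = 11.02 + 5.782 = 16.80 m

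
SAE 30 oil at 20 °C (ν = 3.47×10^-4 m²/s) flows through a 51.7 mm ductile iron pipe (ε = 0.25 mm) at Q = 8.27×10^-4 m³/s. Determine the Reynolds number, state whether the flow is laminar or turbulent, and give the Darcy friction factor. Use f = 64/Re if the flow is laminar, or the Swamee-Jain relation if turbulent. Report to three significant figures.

V = 4Q/(πD²) = 0.3939 m/s
Re = VD/ν = 0.3939·0.0517/3.47×10^-4 = 58.7
Re < 2300 → laminar → f = 64/Re = 1.090

Re ≈ 58.7; laminar; f = 64/Re ≈ 1.09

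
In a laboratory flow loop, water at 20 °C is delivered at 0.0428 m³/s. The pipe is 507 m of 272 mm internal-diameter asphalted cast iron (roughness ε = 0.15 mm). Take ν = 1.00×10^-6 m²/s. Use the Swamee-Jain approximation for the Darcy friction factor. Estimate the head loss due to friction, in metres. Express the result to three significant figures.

V = 4Q/(πD²) = 4·0.0428/(π·0.272²) = 0.7366 m/s
Re = VD/ν = 0.7366·0.272/1.00×10^-6 = 2.00×10^5 → turbulent
ε/D = 0.15/272 = 5.51×10^-4
Swamee-Jain: f = 0.01920
h_f = f(L/D)V²/(2g) = 0.01920·(507/0.272)·0.7366²/(2·9.81) = 0.9894 m

h_f ≈ 0.989 m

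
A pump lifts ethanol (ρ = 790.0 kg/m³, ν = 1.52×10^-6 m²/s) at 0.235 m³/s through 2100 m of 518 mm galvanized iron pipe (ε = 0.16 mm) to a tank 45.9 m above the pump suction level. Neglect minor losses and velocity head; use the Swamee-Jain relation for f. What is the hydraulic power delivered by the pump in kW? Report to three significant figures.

V = 4Q/(πD²) = 1.115 m/s; Re = 3.80×10^5; ε/D = 3.09×10^-4; f = 0.01678
h_f = f(L/D)V²/2g = 4.311 m
Total head H = z + h_f = 45.9 + 4.311 = 50.21 m
P_hyd = ρgQH = 790.0·9.81·0.235·50.21 = 91.45 kW

P_hyd ≈ 91.4 kW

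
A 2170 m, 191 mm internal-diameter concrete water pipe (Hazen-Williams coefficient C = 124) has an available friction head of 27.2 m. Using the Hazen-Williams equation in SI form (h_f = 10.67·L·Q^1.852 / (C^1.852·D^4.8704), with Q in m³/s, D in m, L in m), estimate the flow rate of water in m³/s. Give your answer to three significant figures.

Rearranging: Q = [h_f·C^1.852·D^4.8704 / (10.67·L)]^(1/1.852)
Q = [27.2·124^1.852·0.191^4.8704 / (10.67·2170)]^0.540 = 0.04174 m³/s

Q ≈ 0.0417 m³/s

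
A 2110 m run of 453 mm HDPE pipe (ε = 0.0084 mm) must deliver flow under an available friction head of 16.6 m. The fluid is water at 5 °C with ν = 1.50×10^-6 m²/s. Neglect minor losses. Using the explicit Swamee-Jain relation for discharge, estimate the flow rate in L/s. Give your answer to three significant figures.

Swamee-Jain (Type II): Q = -0.965·√(gD⁵h_f/L)·ln[ε/(3.7D) + √(3.17ν²L/(gD³h_f))]
√(gD⁵h_f/L) = √(9.81·0.453⁵·16.6/2110) = 0.03837
ε/(3.7D) = 5.01×10^-6; √(3.17ν²L/(gD³h_f)) = 3.15×10^-5
Q = -0.965·0.03837·ln(3.654×10^-5) = 0.3783 m³/s
Check: V = 2.35 m/s, Re = 7.09×10^5, f = 0.01267, h_f = 16.6 m ≈ 16.6 m ✓

Q ≈ 378 L/s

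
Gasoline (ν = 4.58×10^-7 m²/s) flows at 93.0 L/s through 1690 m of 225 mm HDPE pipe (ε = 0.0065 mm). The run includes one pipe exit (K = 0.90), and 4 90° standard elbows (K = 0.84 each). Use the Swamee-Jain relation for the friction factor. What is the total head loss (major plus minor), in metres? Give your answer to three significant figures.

V = 4Q/(πD²) = 2.339 m/s; V²/2g = 0.2788 m
Re = 1.15×10^6, ε/D = 2.89×10^-5 → f = 0.01206 (Swamee-Jain)
Major: h_f = f(L/D)·V²/2g = 0.01206·7511·0.2788 = 25.26 m
Minor: ΣK = 4.26; h_m = ΣK·V²/2g = 1.188 m
Total H_L = 25.26 + 1.188 = 26.44 m

H_L ≈ 26.4 m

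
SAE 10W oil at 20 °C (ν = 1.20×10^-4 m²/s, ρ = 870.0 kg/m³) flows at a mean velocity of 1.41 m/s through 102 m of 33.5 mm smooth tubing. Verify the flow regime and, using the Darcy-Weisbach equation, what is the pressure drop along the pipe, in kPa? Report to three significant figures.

Δp ≈ 428 kPa

Re = VD/ν = 1.41·0.03350/1.20×10^-4 = 394 → laminar (Re < 2300)
f = 64/Re = 0.1626
h_f = f(L/D)V²/(2g) = 0.1626·(102/0.03350)·1.41²/(2·9.81) = 50.16 m
Δp = ρg·h_f = 870.0·9.81·50.16 = 428.1 kPa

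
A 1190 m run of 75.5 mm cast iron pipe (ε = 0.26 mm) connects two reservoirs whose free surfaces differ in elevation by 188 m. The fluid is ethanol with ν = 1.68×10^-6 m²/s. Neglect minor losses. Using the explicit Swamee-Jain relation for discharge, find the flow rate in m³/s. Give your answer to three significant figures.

Swamee-Jain (Type II): Q = -0.965·√(gD⁵h_f/L)·ln[ε/(3.7D) + √(3.17ν²L/(gD³h_f))]
√(gD⁵h_f/L) = √(9.81·0.0755⁵·188/1190) = 0.001950
ε/(3.7D) = 9.31×10^-4; √(3.17ν²L/(gD³h_f)) = 1.16×10^-4
Q = -0.965·0.001950·ln(0.001047) = 0.01291 m³/s
Check: V = 2.88 m/s, Re = 1.30×10^5, f = 0.02836, h_f = 190 m ≈ 188 m ✓

Q ≈ 0.0129 m³/s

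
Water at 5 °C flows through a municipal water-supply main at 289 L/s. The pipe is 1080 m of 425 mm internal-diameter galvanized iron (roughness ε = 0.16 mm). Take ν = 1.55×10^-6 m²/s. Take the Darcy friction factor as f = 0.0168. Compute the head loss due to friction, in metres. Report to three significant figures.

h_f ≈ 9.03 m

V = 4Q/(πD²) = 4·0.289/(π·0.425²) = 2.037 m/s
h_f = f(L/D)V²/(2g) = 0.01680·(1080/0.425)·2.037²/(2·9.81) = 9.030 m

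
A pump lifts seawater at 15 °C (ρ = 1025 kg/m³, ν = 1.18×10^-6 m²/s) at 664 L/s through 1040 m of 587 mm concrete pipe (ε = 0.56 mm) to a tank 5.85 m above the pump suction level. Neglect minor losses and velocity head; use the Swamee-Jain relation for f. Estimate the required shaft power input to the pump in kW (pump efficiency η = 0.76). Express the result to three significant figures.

V = 4Q/(πD²) = 2.454 m/s; Re = 1.22×10^6; ε/D = 9.54×10^-4; f = 0.01975
h_f = f(L/D)V²/2g = 10.74 m
Total head H = z + h_f = 5.85 + 10.74 = 16.59 m
P_hyd = ρgQH = 1025·9.81·0.664·16.59 = 110.8 kW
P_shaft = P_hyd/η = 110.8/0.76 = 145.7 kW

P_shaft ≈ 146 kW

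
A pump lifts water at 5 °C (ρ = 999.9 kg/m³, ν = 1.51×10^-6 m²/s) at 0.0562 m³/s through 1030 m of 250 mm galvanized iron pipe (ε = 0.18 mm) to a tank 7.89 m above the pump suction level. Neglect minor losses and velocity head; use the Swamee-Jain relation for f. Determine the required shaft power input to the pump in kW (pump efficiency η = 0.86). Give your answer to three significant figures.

P_shaft ≈ 8.60 kW

V = 4Q/(πD²) = 1.145 m/s; Re = 1.90×10^5; ε/D = 7.20×10^-4; f = 0.02009
h_f = f(L/D)V²/2g = 5.529 m
Total head H = z + h_f = 7.89 + 5.529 = 13.42 m
P_hyd = ρgQH = 999.9·9.81·0.0562·13.42 = 7.398 kW
P_shaft = P_hyd/η = 7.398/0.86 = 8.602 kW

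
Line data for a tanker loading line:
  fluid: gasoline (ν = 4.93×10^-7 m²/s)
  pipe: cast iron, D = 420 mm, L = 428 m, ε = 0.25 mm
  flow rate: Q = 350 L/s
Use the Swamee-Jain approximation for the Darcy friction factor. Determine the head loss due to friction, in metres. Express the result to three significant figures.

h_f ≈ 5.85 m

V = 4Q/(πD²) = 4·0.350/(π·0.420²) = 2.526 m/s
Re = VD/ν = 2.526·0.420/4.93×10^-7 = 2.15×10^6 → turbulent
ε/D = 0.25/420 = 5.95×10^-4
Swamee-Jain: f = 0.01765
h_f = f(L/D)V²/(2g) = 0.01765·(428/0.420)·2.526²/(2·9.81) = 5.850 m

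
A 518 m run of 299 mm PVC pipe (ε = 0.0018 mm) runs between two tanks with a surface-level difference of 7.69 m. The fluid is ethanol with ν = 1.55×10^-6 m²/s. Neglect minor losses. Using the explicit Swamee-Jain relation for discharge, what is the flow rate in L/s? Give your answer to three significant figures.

Swamee-Jain (Type II): Q = -0.965·√(gD⁵h_f/L)·ln[ε/(3.7D) + √(3.17ν²L/(gD³h_f))]
√(gD⁵h_f/L) = √(9.81·0.299⁵·7.69/518) = 0.01866
ε/(3.7D) = 1.63×10^-6; √(3.17ν²L/(gD³h_f)) = 4.42×10^-5
Q = -0.965·0.01866·ln(4.586×10^-5) = 0.1798 m³/s
Check: V = 2.56 m/s, Re = 4.94×10^5, f = 0.01322, h_f = 7.66 m ≈ 7.69 m ✓

Q ≈ 180 L/s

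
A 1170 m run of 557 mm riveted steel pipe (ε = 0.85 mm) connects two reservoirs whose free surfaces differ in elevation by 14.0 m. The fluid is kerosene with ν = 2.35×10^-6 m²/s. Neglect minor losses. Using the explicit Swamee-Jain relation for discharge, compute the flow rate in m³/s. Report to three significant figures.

Swamee-Jain (Type II): Q = -0.965·√(gD⁵h_f/L)·ln[ε/(3.7D) + √(3.17ν²L/(gD³h_f))]
√(gD⁵h_f/L) = √(9.81·0.557⁵·14.0/1170) = 0.07933
ε/(3.7D) = 4.12×10^-4; √(3.17ν²L/(gD³h_f)) = 2.94×10^-5
Q = -0.965·0.07933·ln(4.418×10^-4) = 0.5914 m³/s
Check: V = 2.43 m/s, Re = 5.75×10^5, f = 0.02232, h_f = 14.1 m ≈ 14.0 m ✓

Q ≈ 0.591 m³/s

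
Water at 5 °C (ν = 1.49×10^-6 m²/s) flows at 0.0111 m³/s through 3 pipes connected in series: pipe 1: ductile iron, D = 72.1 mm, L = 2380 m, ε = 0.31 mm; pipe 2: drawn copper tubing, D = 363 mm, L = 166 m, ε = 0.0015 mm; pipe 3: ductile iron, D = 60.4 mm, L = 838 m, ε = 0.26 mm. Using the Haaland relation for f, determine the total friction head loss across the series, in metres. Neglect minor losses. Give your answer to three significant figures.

H ≈ 686 m

Pipe 1: V = 2.719 m/s, Re = 1.32×10^5, ε/D = 0.00430, f = 0.02980, h_1 = f(L/D)V²/2g = 370.6 m
Pipe 2: V = 0.1073 m/s, Re = 2.61×10^4, ε/D = 4.13×10^-6, f = 0.02411, h_2 = f(L/D)V²/2g = 0.006465 m
Pipe 3: V = 3.874 m/s, Re = 1.57×10^5, ε/D = 0.00430, f = 0.02970, h_3 = f(L/D)V²/2g = 315.2 m
Series → Q common, losses add: H = Σh = 685.8 m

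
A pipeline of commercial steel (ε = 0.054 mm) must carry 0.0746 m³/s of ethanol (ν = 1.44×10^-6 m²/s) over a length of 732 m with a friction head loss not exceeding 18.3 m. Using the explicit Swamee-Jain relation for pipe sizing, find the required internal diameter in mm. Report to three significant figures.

D ≈ 201 mm

Swamee-Jain (Type III): D = 0.66·[ε^1.25·(LQ²/(gh_f))^4.75 + ν·Q^9.4·(L/(gh_f))^5.2]^0.04
LQ²/(gh_f) = 0.02269; L/(gh_f) = 4.077
Term 1 = ε^1.25·(…)^4.75 = 7.18×10^-14; Term 2 = ν·Q^9.4·(…)^5.2 = 5.45×10^-14
D = 0.66·(7.18×10^-14 + 5.45×10^-14)^0.04 = 0.2012 m = 201 mm
Check: V = 2.35 m/s, Re = 3.28×10^5, f = 0.01669, h_f = 17.0 m ≈ 18.3 m ✓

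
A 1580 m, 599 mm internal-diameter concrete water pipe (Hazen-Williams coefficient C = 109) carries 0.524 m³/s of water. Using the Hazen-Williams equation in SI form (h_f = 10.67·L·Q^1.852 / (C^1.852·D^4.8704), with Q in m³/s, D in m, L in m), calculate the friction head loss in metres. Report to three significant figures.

h_f = 10.67·1580·0.524^1.852 / (109^1.852·0.599^4.8704) = 10.42 m

h_f ≈ 10.4 m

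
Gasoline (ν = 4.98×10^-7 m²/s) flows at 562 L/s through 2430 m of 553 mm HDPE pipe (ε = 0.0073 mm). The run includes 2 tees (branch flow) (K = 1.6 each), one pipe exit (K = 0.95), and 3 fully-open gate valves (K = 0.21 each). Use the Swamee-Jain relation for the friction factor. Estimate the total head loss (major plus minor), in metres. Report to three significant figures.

H_L ≈ 14.2 m

V = 4Q/(πD²) = 2.340 m/s; V²/2g = 0.2791 m
Re = 2.60×10^6, ε/D = 1.32×10^-5 → f = 0.01051 (Swamee-Jain)
Major: h_f = f(L/D)·V²/2g = 0.01051·4394·0.2791 = 12.88 m
Minor: ΣK = 4.78; h_m = ΣK·V²/2g = 1.334 m
Total H_L = 12.88 + 1.334 = 14.22 m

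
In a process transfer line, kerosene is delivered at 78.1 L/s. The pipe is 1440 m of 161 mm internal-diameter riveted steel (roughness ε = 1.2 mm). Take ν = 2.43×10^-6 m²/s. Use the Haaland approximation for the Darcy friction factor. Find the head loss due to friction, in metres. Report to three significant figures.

h_f ≈ 233 m

V = 4Q/(πD²) = 4·0.0781/(π·0.161²) = 3.836 m/s
Re = VD/ν = 3.836·0.161/2.43×10^-6 = 2.54×10^5 → turbulent
ε/D = 1.2/161 = 0.00745
Haaland: f = 0.03473
h_f = f(L/D)V²/(2g) = 0.03473·(1440/0.161)·3.836²/(2·9.81) = 233.0 m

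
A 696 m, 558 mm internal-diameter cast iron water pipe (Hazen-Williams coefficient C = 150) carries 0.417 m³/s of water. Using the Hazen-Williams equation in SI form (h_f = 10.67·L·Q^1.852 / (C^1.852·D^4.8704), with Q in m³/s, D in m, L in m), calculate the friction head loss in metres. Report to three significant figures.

h_f = 10.67·696·0.417^1.852 / (150^1.852·0.558^4.8704) = 2.350 m

h_f ≈ 2.35 m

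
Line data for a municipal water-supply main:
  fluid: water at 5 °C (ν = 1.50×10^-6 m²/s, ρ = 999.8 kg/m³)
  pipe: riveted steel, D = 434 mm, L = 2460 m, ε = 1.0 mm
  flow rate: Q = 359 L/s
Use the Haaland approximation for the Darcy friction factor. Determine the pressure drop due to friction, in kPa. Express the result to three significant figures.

V = 4Q/(πD²) = 4·0.359/(π·0.434²) = 2.427 m/s
Re = VD/ν = 2.427·0.434/1.50×10^-6 = 7.02×10^5 → turbulent
ε/D = 1.0/434 = 0.00230
Haaland: f = 0.02459
h_f = f(L/D)V²/(2g) = 0.02459·(2460/0.434)·2.427²/(2·9.81) = 41.83 m
Δp = ρg·h_f = 999.8·9.81·41.83 = 410.3 kPa

Δp ≈ 410 kPa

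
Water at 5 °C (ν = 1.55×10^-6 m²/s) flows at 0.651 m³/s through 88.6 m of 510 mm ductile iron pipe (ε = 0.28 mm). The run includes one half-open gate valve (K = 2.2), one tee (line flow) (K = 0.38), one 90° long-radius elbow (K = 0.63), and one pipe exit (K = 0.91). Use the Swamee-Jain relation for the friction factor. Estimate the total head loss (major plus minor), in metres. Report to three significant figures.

H_L ≈ 3.72 m

V = 4Q/(πD²) = 3.187 m/s; V²/2g = 0.5176 m
Re = 1.05×10^6, ε/D = 5.49×10^-4 → f = 0.01760 (Swamee-Jain)
Major: h_f = f(L/D)·V²/2g = 0.01760·173.7·0.5176 = 1.583 m
Minor: ΣK = 4.12; h_m = ΣK·V²/2g = 2.133 m
Total H_L = 1.583 + 2.133 = 3.715 m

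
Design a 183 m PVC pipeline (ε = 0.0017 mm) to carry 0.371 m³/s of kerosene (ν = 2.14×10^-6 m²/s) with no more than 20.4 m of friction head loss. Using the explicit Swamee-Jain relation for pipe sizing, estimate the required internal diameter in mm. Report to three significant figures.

D ≈ 265 mm

Swamee-Jain (Type III): D = 0.66·[ε^1.25·(LQ²/(gh_f))^4.75 + ν·Q^9.4·(L/(gh_f))^5.2]^0.04
LQ²/(gh_f) = 0.1259; L/(gh_f) = 0.9144
Term 1 = ε^1.25·(…)^4.75 = 3.26×10^-12; Term 2 = ν·Q^9.4·(…)^5.2 = 1.20×10^-10
D = 0.66·(3.26×10^-12 + 1.20×10^-10)^0.04 = 0.2650 m = 265 mm
Check: V = 6.73 m/s, Re = 8.33×10^5, f = 0.01212, h_f = 19.3 m ≈ 20.4 m ✓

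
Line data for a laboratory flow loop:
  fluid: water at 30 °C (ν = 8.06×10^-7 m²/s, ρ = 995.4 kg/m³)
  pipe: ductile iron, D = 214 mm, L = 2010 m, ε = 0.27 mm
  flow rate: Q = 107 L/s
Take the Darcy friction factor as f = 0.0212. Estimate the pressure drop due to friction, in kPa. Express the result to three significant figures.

V = 4Q/(πD²) = 4·0.107/(π·0.214²) = 2.975 m/s
h_f = f(L/D)V²/(2g) = 0.02120·(2010/0.214)·2.975²/(2·9.81) = 89.82 m
Δp = ρg·h_f = 995.4·9.81·89.82 = 877.0 kPa

Δp ≈ 877 kPa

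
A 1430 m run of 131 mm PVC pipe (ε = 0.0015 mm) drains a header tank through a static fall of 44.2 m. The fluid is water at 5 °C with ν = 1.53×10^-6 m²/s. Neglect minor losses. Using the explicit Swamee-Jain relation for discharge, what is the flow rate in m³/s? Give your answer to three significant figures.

Q ≈ 0.0302 m³/s

Swamee-Jain (Type II): Q = -0.965·√(gD⁵h_f/L)·ln[ε/(3.7D) + √(3.17ν²L/(gD³h_f))]
√(gD⁵h_f/L) = √(9.81·0.131⁵·44.2/1430) = 0.003420
ε/(3.7D) = 3.09×10^-6; √(3.17ν²L/(gD³h_f)) = 1.04×10^-4
Q = -0.965·0.003420·ln(1.074×10^-4) = 0.03016 m³/s
Check: V = 2.24 m/s, Re = 1.92×10^5, f = 0.01577, h_f = 43.9 m ≈ 44.2 m ✓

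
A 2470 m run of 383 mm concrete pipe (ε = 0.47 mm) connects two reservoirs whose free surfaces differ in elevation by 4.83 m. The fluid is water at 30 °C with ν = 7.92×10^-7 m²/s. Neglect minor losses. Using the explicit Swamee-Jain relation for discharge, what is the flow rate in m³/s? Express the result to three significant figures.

Q ≈ 0.0957 m³/s

Swamee-Jain (Type II): Q = -0.965·√(gD⁵h_f/L)·ln[ε/(3.7D) + √(3.17ν²L/(gD³h_f))]
√(gD⁵h_f/L) = √(9.81·0.383⁵·4.83/2470) = 0.01257
ε/(3.7D) = 3.32×10^-4; √(3.17ν²L/(gD³h_f)) = 4.30×10^-5
Q = -0.965·0.01257·ln(3.746×10^-4) = 0.09573 m³/s
Check: V = 0.831 m/s, Re = 4.02×10^5, f = 0.02142, h_f = 4.86 m ≈ 4.83 m ✓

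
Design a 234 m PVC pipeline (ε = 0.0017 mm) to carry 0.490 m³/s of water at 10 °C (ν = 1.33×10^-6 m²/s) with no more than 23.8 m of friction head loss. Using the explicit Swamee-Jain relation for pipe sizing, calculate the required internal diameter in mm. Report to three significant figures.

Swamee-Jain (Type III): D = 0.66·[ε^1.25·(LQ²/(gh_f))^4.75 + ν·Q^9.4·(L/(gh_f))^5.2]^0.04
LQ²/(gh_f) = 0.2406; L/(gh_f) = 1.002
Term 1 = ε^1.25·(…)^4.75 = 7.07×10^-11; Term 2 = ν·Q^9.4·(…)^5.2 = 1.65×10^-9
D = 0.66·(7.07×10^-11 + 1.65×10^-9)^0.04 = 0.2944 m = 294 mm
Check: V = 7.20 m/s, Re = 1.59×10^6, f = 0.01094, h_f = 23.0 m ≈ 23.8 m ✓

D ≈ 294 mm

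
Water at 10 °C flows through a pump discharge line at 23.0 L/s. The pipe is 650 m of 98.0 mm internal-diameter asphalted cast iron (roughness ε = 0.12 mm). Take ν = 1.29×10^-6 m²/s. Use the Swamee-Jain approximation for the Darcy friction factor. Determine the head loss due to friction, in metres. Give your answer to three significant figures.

h_f ≈ 68.8 m

V = 4Q/(πD²) = 4·0.0230/(π·0.0980²) = 3.049 m/s
Re = VD/ν = 3.049·0.0980/1.29×10^-6 = 2.32×10^5 → turbulent
ε/D = 0.12/98.0 = 0.00122
Swamee-Jain: f = 0.02187
h_f = f(L/D)V²/(2g) = 0.02187·(650/0.0980)·3.049²/(2·9.81) = 68.75 m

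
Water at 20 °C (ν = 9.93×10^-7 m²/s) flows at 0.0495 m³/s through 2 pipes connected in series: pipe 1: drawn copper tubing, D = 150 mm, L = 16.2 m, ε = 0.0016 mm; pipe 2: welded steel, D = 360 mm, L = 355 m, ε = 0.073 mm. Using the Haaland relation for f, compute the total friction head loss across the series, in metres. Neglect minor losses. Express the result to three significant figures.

H ≈ 0.790 m

Pipe 1: V = 2.801 m/s, Re = 4.23×10^5, ε/D = 1.07×10^-5, f = 0.01357, h_1 = f(L/D)V²/2g = 0.5861 m
Pipe 2: V = 0.4863 m/s, Re = 1.76×10^5, ε/D = 2.03×10^-4, f = 0.01718, h_2 = f(L/D)V²/2g = 0.2042 m
Series → Q common, losses add: H = Σh = 0.7903 m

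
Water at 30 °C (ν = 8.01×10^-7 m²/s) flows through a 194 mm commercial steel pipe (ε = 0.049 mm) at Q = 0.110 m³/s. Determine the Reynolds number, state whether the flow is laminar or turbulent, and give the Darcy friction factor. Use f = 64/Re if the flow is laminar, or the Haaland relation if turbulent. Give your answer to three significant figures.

Re ≈ 9.01×10^5; turbulent; f ≈ 0.0152

V = 4Q/(πD²) = 3.721 m/s
Re = VD/ν = 3.721·0.194/8.01×10^-7 = 9.01×10^5
Re > 4000 → turbulent; ε/D = 2.53×10^-4
Haaland: f = 0.01522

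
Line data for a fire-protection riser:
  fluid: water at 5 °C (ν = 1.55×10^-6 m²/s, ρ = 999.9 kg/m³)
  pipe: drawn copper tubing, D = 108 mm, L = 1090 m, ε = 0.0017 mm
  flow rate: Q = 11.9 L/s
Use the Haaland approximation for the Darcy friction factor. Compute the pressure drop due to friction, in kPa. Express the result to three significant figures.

V = 4Q/(πD²) = 4·0.0119/(π·0.108²) = 1.299 m/s
Re = VD/ν = 1.299·0.108/1.55×10^-6 = 9.05×10^4 → turbulent
ε/D = 0.0017/108 = 1.57×10^-5
Haaland: f = 0.01826
h_f = f(L/D)V²/(2g) = 0.01826·(1090/0.108)·1.299²/(2·9.81) = 15.85 m
Δp = ρg·h_f = 999.9·9.81·15.85 = 155.4 kPa

Δp ≈ 155 kPa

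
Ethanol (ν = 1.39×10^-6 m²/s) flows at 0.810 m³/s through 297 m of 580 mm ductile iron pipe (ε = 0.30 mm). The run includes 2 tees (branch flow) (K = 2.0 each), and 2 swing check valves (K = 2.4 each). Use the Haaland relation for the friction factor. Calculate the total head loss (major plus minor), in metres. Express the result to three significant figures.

V = 4Q/(πD²) = 3.066 m/s; V²/2g = 0.4790 m
Re = 1.28×10^6, ε/D = 5.17×10^-4 → f = 0.01720 (Haaland)
Major: h_f = f(L/D)·V²/2g = 0.01720·512.1·0.4790 = 4.219 m
Minor: ΣK = 8.80; h_m = ΣK·V²/2g = 4.216 m
Total H_L = 4.219 + 4.216 = 8.435 m

H_L ≈ 8.43 m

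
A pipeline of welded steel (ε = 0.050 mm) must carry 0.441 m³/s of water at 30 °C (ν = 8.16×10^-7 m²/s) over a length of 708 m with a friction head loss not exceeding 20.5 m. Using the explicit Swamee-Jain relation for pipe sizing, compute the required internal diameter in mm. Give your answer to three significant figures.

D ≈ 379 mm

Swamee-Jain (Type III): D = 0.66·[ε^1.25·(LQ²/(gh_f))^4.75 + ν·Q^9.4·(L/(gh_f))^5.2]^0.04
LQ²/(gh_f) = 0.6847; L/(gh_f) = 3.521
Term 1 = ε^1.25·(…)^4.75 = 6.95×10^-7; Term 2 = ν·Q^9.4·(…)^5.2 = 2.58×10^-7
D = 0.66·(6.95×10^-7 + 2.58×10^-7)^0.04 = 0.3791 m = 379 mm
Check: V = 3.91 m/s, Re = 1.82×10^6, f = 0.01346, h_f = 19.6 m ≈ 20.5 m ✓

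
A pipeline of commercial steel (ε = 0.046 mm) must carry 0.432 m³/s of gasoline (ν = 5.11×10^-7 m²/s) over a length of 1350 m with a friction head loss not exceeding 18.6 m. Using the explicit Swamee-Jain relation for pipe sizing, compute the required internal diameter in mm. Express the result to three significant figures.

D ≈ 431 mm

Swamee-Jain (Type III): D = 0.66·[ε^1.25·(LQ²/(gh_f))^4.75 + ν·Q^9.4·(L/(gh_f))^5.2]^0.04
LQ²/(gh_f) = 1.381; L/(gh_f) = 7.399
Term 1 = ε^1.25·(…)^4.75 = 1.75×10^-5; Term 2 = ν·Q^9.4·(…)^5.2 = 6.33×10^-6
D = 0.66·(1.75×10^-5 + 6.33×10^-6)^0.04 = 0.4312 m = 431 mm
Check: V = 2.96 m/s, Re = 2.50×10^6, f = 0.01285, h_f = 18.0 m ≈ 18.6 m ✓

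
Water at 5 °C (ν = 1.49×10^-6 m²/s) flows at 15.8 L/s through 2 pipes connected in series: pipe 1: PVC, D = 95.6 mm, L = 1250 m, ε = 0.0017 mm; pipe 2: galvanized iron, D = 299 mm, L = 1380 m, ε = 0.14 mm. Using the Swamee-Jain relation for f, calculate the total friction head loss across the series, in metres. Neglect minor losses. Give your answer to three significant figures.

Pipe 1: V = 2.201 m/s, Re = 1.41×10^5, ε/D = 1.78×10^-5, f = 0.01677, h_1 = f(L/D)V²/2g = 54.16 m
Pipe 2: V = 0.2250 m/s, Re = 4.52×10^4, ε/D = 4.68×10^-4, f = 0.02292, h_2 = f(L/D)V²/2g = 0.2730 m
Series → Q common, losses add: H = Σh = 54.43 m

H ≈ 54.4 m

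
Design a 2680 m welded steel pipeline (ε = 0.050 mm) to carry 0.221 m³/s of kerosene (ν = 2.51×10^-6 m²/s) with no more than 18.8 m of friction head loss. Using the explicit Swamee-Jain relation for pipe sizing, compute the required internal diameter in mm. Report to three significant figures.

D ≈ 395 mm

Swamee-Jain (Type III): D = 0.66·[ε^1.25·(LQ²/(gh_f))^4.75 + ν·Q^9.4·(L/(gh_f))^5.2]^0.04
LQ²/(gh_f) = 0.7097; L/(gh_f) = 14.53
Term 1 = ε^1.25·(…)^4.75 = 8.25×10^-7; Term 2 = ν·Q^9.4·(…)^5.2 = 1.91×10^-6
D = 0.66·(8.25×10^-7 + 1.91×10^-6)^0.04 = 0.3954 m = 395 mm
Check: V = 1.80 m/s, Re = 2.84×10^5, f = 0.01580, h_f = 17.7 m ≈ 18.8 m ✓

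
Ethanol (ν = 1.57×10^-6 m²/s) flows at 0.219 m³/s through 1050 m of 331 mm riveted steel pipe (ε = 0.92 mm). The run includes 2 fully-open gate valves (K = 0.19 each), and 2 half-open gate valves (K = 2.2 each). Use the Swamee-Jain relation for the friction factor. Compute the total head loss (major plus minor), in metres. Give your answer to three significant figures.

H_L ≈ 28.8 m

V = 4Q/(πD²) = 2.545 m/s; V²/2g = 0.3301 m
Re = 5.37×10^5, ε/D = 0.00278 → f = 0.02599 (Swamee-Jain)
Major: h_f = f(L/D)·V²/2g = 0.02599·3172·0.3301 = 27.21 m
Minor: ΣK = 4.78; h_m = ΣK·V²/2g = 1.578 m
Total H_L = 27.21 + 1.578 = 28.79 m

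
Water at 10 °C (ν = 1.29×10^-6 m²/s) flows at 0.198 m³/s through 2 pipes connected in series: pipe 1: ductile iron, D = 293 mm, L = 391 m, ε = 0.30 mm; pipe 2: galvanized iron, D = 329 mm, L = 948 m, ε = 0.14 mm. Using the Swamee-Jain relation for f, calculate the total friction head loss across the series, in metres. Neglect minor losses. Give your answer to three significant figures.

H ≈ 25.6 m

Pipe 1: V = 2.937 m/s, Re = 6.67×10^5, ε/D = 0.00102, f = 0.02030, h_1 = f(L/D)V²/2g = 11.91 m
Pipe 2: V = 2.329 m/s, Re = 5.94×10^5, ε/D = 4.26×10^-4, f = 0.01714, h_2 = f(L/D)V²/2g = 13.65 m
Series → Q common, losses add: H = Σh = 25.56 m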